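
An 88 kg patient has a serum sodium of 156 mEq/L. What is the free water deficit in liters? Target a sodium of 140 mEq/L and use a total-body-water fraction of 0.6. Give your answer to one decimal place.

6.0 L

TBW = 0.6 · 88 = 52.8 L
Free water deficit = TBW · (Na/140 − 1)
= 52.8 · (156/140 − 1)
= 52.8 · 0.1143
= 6.04 L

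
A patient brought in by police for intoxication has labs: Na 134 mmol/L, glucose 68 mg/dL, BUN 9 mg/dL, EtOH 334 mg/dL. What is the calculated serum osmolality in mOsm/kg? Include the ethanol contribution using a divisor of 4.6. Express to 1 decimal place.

347.6 mOsm/kg

Calculated osmolality = 2·Na + glucose/18 + BUN/2.8 + ethanol/4.6
= 2·134 + 68/18 + 9/2.8 + 334/4.6
= 268 + 3.78 + 3.21 + 72.61
= 347.6 mOsm/kg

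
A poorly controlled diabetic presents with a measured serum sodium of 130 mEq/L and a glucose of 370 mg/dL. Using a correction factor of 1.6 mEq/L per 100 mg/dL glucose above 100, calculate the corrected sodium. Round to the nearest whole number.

Corrected Na = measured Na + 1.6 · (glucose − 100)/100
= 130 + 1.6 · (370 − 100)/100
= 130 + 4.3
= 134.3 mEq/L

134 mEq/L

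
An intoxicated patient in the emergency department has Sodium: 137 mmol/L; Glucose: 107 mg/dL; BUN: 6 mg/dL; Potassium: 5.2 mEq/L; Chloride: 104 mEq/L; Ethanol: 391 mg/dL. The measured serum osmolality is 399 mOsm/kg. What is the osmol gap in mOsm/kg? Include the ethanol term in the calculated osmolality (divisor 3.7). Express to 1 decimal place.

11.2 mOsm/kg

Calculated osmolality = 2·Na + glucose/18 + BUN/2.8 + ethanol/3.7
= 2·137 + 107/18 + 6/2.8 + 391/3.7
= 274 + 5.94 + 2.14 + 105.68
= 387.76 mOsm/kg ≈ 387.8 mOsm/kg
Osmolar gap = measured − calculated = 399 − 387.8 = 11.2 mOsm/kg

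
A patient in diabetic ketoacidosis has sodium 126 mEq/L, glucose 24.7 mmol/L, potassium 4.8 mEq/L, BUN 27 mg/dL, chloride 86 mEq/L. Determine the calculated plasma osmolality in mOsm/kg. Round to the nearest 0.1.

Calculated osmolality = 2·Na + glucose + BUN/2.8
= 2·126 + 24.7 + 27/2.8
= 252 + 24.70 + 9.64
= 286.34 mOsm/kg

286.3 mOsm/kg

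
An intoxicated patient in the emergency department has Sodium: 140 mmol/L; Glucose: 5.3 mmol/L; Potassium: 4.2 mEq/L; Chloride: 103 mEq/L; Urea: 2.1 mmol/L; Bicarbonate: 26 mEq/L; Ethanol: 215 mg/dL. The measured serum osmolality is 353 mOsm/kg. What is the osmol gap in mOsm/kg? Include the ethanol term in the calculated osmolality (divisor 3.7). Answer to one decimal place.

7.5 mOsm/kg

Calculated osmolality = 2·Na + glucose + urea + ethanol/3.7
= 2·140 + 5.3 + 2.1 + 215/3.7
= 280 + 5.30 + 2.10 + 58.11
= 345.51 mOsm/kg ≈ 345.5 mOsm/kg
Osmolar gap = measured − calculated = 353 − 345.5 = 7.5 mOsm/kg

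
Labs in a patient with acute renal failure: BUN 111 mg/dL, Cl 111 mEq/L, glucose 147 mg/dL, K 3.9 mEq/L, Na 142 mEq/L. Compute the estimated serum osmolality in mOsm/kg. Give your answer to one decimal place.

Calculated osmolality = 2·Na + glucose/18 + BUN/2.8
= 2·142 + 147/18 + 111/2.8
= 284 + 8.17 + 39.64
= 331.81 mOsm/kg

331.8 mOsm/kg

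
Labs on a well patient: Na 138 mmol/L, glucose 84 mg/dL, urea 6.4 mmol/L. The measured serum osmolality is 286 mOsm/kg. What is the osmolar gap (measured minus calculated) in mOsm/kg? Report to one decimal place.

Calculated osmolality = 2·Na + glucose/18 + urea
= 2·138 + 84/18 + 6.4
= 276 + 4.67 + 6.40
= 287.07 mOsm/kg ≈ 287.1 mOsm/kg
Osmolar gap = measured − calculated = 286 − 287.1 = -1.1 mOsm/kg

-1.1 mOsm/kg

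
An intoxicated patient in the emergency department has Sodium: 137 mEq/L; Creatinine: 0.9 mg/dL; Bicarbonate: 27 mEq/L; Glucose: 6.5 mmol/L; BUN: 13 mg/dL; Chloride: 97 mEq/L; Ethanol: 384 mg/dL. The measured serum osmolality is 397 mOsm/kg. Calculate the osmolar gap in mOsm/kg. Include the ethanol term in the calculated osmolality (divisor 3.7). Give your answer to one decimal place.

8.1 mOsm/kg

Calculated osmolality = 2·Na + glucose + BUN/2.8 + ethanol/3.7
= 2·137 + 6.5 + 13/2.8 + 384/3.7
= 274 + 6.50 + 4.64 + 103.78
= 388.92 mOsm/kg ≈ 388.9 mOsm/kg
Osmolar gap = measured − calculated = 397 − 388.9 = 8.1 mOsm/kg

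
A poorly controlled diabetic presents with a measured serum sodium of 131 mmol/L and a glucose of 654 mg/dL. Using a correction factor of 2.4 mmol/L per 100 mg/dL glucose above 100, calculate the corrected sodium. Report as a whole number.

Corrected Na = measured Na + 2.4 · (glucose − 100)/100
= 131 + 2.4 · (654 − 100)/100
= 131 + 13.3
= 144.3 mmol/L

144 mmol/L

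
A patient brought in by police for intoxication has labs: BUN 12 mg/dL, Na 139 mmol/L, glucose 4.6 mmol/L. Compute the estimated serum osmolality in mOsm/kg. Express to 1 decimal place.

Calculated osmolality = 2·Na + glucose + BUN/2.8
= 2·139 + 4.6 + 12/2.8
= 278 + 4.60 + 4.29
= 286.89 mOsm/kg

286.9 mOsm/kg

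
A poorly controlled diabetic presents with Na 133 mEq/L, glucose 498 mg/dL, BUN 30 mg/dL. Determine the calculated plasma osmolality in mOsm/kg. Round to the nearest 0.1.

Calculated osmolality = 2·Na + glucose/18 + BUN/2.8
= 2·133 + 498/18 + 30/2.8
= 266 + 27.67 + 10.71
= 304.38 mOsm/kg

304.4 mOsm/kg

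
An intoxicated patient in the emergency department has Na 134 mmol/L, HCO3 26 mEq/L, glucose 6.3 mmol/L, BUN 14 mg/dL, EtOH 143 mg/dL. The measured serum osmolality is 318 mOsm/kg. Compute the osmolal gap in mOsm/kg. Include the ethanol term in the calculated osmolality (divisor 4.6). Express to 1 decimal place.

7.6 mOsm/kg

Calculated osmolality = 2·Na + glucose + BUN/2.8 + ethanol/4.6
= 2·134 + 6.3 + 14/2.8 + 143/4.6
= 268 + 6.30 + 5 + 31.09
= 310.39 mOsm/kg ≈ 310.4 mOsm/kg
Osmolar gap = measured − calculated = 318 − 310.4 = 7.6 mOsm/kg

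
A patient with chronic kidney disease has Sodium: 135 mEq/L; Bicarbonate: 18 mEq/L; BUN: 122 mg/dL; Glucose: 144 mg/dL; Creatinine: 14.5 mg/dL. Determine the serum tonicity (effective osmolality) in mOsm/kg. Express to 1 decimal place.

278.0 mOsm/kg

Effective osmolality excludes urea (freely permeant across cell membranes):
2·Na + glucose/18
= 2·135 + 144/18
= 270 + 8
= 278 mOsm/kg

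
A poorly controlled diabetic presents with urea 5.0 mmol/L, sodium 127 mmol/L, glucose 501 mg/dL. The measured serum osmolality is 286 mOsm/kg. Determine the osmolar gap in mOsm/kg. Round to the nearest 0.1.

-0.8 mOsm/kg

Calculated osmolality = 2·Na + glucose/18 + urea
= 2·127 + 501/18 + 5
= 254 + 27.83 + 5
= 286.83 mOsm/kg ≈ 286.8 mOsm/kg
Osmolar gap = measured − calculated = 286 − 286.8 = -0.8 mOsm/kg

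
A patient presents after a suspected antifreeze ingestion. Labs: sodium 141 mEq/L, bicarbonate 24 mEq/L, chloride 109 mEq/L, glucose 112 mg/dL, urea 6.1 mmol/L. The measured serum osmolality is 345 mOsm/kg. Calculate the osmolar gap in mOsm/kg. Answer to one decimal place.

50.7 mOsm/kg

Calculated osmolality = 2·Na + glucose/18 + urea
= 2·141 + 112/18 + 6.1
= 282 + 6.22 + 6.10
= 294.32 mOsm/kg ≈ 294.3 mOsm/kg
Osmolar gap = measured − calculated = 345 − 294.3 = 50.7 mOsm/kg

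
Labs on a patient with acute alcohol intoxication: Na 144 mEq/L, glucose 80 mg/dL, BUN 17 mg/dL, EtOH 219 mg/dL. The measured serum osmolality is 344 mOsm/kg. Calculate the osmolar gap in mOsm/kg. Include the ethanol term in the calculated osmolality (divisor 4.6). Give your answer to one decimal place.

-2.1 mOsm/kg

Calculated osmolality = 2·Na + glucose/18 + BUN/2.8 + ethanol/4.6
= 2·144 + 80/18 + 17/2.8 + 219/4.6
= 288 + 4.44 + 6.07 + 47.61
= 346.12 mOsm/kg ≈ 346.1 mOsm/kg
Osmolar gap = measured − calculated = 344 − 346.1 = -2.1 mOsm/kg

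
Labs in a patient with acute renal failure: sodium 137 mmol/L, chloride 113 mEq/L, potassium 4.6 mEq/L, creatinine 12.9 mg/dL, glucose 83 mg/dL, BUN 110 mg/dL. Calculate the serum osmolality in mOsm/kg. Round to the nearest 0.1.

317.9 mOsm/kg

Calculated osmolality = 2·Na + glucose/18 + BUN/2.8
= 2·137 + 83/18 + 110/2.8
= 274 + 4.61 + 39.29
= 317.9 mOsm/kg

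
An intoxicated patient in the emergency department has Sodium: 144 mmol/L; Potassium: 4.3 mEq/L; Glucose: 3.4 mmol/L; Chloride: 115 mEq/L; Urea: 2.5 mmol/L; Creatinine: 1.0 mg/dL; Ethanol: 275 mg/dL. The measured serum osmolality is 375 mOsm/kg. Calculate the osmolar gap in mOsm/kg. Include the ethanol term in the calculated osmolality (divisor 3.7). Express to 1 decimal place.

6.8 mOsm/kg

Calculated osmolality = 2·Na + glucose + urea + ethanol/3.7
= 2·144 + 3.4 + 2.5 + 275/3.7
= 288 + 3.40 + 2.50 + 74.32
= 368.22 mOsm/kg ≈ 368.2 mOsm/kg
Osmolar gap = measured − calculated = 375 − 368.2 = 6.8 mOsm/kg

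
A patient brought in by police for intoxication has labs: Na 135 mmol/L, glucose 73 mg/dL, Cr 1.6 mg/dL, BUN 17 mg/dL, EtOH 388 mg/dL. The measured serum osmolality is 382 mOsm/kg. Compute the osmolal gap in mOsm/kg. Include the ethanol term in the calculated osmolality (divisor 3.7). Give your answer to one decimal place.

Calculated osmolality = 2·Na + glucose/18 + BUN/2.8 + ethanol/3.7
= 2·135 + 73/18 + 17/2.8 + 388/3.7
= 270 + 4.06 + 6.07 + 104.86
= 384.99 mOsm/kg ≈ 385.0 mOsm/kg
Osmolar gap = measured − calculated = 382 − 385.0 = -3.0 mOsm/kg

-3.0 mOsm/kg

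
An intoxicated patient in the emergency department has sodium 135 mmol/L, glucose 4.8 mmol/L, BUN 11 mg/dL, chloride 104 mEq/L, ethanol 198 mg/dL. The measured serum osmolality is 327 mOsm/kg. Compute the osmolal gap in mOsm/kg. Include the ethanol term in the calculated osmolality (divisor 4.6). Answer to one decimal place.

Calculated osmolality = 2·Na + glucose + BUN/2.8 + ethanol/4.6
= 2·135 + 4.8 + 11/2.8 + 198/4.6
= 270 + 4.80 + 3.93 + 43.04
= 321.77 mOsm/kg ≈ 321.8 mOsm/kg
Osmolar gap = measured − calculated = 327 − 321.8 = 5.2 mOsm/kg

5.2 mOsm/kg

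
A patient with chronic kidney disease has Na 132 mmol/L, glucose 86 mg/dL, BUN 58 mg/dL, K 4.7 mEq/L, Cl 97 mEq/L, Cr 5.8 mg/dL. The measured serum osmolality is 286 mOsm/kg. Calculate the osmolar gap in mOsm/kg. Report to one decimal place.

Calculated osmolality = 2·Na + glucose/18 + BUN/2.8
= 2·132 + 86/18 + 58/2.8
= 264 + 4.78 + 20.71
= 289.49 mOsm/kg ≈ 289.5 mOsm/kg
Osmolar gap = measured − calculated = 286 − 289.5 = -3.5 mOsm/kg

-3.5 mOsm/kg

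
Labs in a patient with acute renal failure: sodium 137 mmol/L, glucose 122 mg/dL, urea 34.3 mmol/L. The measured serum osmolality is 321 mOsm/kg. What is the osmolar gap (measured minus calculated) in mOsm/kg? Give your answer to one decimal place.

Calculated osmolality = 2·Na + glucose/18 + urea
= 2·137 + 122/18 + 34.3
= 274 + 6.78 + 34.30
= 315.08 mOsm/kg ≈ 315.1 mOsm/kg
Osmolar gap = measured − calculated = 321 − 315.1 = 5.9 mOsm/kg

5.9 mOsm/kg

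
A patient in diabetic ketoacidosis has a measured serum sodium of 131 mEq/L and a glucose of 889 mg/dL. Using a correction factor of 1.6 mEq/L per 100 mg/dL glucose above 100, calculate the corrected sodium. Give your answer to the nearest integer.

Corrected Na = measured Na + 1.6 · (glucose − 100)/100
= 131 + 1.6 · (889 − 100)/100
= 131 + 12.6
= 143.6 mEq/L

144 mEq/L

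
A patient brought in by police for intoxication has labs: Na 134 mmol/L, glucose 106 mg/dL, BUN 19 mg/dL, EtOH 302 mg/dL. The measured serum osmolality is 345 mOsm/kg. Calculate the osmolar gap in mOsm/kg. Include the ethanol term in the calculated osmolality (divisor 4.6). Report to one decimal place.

Calculated osmolality = 2·Na + glucose/18 + BUN/2.8 + ethanol/4.6
= 2·134 + 106/18 + 19/2.8 + 302/4.6
= 268 + 5.89 + 6.79 + 65.65
= 346.33 mOsm/kg ≈ 346.3 mOsm/kg
Osmolar gap = measured − calculated = 345 − 346.3 = -1.3 mOsm/kg

-1.3 mOsm/kg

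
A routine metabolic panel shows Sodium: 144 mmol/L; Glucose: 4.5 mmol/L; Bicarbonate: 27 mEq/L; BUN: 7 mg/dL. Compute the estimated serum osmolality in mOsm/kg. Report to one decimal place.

Calculated osmolality = 2·Na + glucose + BUN/2.8
= 2·144 + 4.5 + 7/2.8
= 288 + 4.50 + 2.50
= 295 mOsm/kg

295.0 mOsm/kg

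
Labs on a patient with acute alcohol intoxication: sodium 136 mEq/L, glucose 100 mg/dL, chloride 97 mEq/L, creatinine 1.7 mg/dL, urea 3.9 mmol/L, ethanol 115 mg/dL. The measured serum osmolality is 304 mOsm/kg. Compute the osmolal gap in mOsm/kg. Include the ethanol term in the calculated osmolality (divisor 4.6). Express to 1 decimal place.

Calculated osmolality = 2·Na + glucose/18 + urea + ethanol/4.6
= 2·136 + 100/18 + 3.9 + 115/4.6
= 272 + 5.56 + 3.90 + 25
= 306.46 mOsm/kg ≈ 306.5 mOsm/kg
Osmolar gap = measured − calculated = 304 − 306.5 = -2.5 mOsm/kg

-2.5 mOsm/kg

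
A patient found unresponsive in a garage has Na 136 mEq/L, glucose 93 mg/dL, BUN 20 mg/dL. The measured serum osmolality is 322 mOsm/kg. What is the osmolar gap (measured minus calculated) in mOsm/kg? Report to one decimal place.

37.7 mOsm/kg

Calculated osmolality = 2·Na + glucose/18 + BUN/2.8
= 2·136 + 93/18 + 20/2.8
= 272 + 5.17 + 7.14
= 284.31 mOsm/kg ≈ 284.3 mOsm/kg
Osmolar gap = measured − calculated = 322 − 284.3 = 37.7 mOsm/kg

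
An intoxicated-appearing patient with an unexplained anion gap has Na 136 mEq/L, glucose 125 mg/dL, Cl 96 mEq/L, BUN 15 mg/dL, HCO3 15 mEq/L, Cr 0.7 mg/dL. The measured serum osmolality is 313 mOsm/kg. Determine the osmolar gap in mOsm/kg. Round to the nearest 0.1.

28.7 mOsm/kg

Calculated osmolality = 2·Na + glucose/18 + BUN/2.8
= 2·136 + 125/18 + 15/2.8
= 272 + 6.94 + 5.36
= 284.3 mOsm/kg ≈ 284.3 mOsm/kg
Osmolar gap = measured − calculated = 313 − 284.3 = 28.7 mOsm/kg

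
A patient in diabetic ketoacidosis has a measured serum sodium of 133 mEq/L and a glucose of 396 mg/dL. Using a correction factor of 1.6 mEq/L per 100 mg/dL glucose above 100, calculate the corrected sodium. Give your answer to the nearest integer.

Corrected Na = measured Na + 1.6 · (glucose − 100)/100
= 133 + 1.6 · (396 − 100)/100
= 133 + 4.7
= 137.7 mEq/L

138 mEq/L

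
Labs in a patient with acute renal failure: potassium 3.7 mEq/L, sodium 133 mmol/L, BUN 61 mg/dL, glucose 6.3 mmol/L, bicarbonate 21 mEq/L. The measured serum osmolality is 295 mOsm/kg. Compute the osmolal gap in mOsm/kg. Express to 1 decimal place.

Calculated osmolality = 2·Na + glucose + BUN/2.8
= 2·133 + 6.3 + 61/2.8
= 266 + 6.30 + 21.79
= 294.09 mOsm/kg ≈ 294.1 mOsm/kg
Osmolar gap = measured − calculated = 295 − 294.1 = 0.9 mOsm/kg

0.9 mOsm/kg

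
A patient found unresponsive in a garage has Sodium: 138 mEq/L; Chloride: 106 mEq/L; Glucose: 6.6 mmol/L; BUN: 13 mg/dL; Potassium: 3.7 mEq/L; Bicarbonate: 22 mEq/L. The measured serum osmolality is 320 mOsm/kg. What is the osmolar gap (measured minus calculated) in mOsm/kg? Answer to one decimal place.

32.8 mOsm/kg

Calculated osmolality = 2·Na + glucose + BUN/2.8
= 2·138 + 6.6 + 13/2.8
= 276 + 6.60 + 4.64
= 287.24 mOsm/kg ≈ 287.2 mOsm/kg
Osmolar gap = measured − calculated = 320 − 287.2 = 32.8 mOsm/kg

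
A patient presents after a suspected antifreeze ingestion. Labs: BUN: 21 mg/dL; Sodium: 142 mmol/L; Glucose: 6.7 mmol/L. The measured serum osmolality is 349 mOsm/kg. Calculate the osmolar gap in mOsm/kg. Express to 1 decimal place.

50.8 mOsm/kg

Calculated osmolality = 2·Na + glucose + BUN/2.8
= 2·142 + 6.7 + 21/2.8
= 284 + 6.70 + 7.50
= 298.2 mOsm/kg ≈ 298.2 mOsm/kg
Osmolar gap = measured − calculated = 349 − 298.2 = 50.8 mOsm/kg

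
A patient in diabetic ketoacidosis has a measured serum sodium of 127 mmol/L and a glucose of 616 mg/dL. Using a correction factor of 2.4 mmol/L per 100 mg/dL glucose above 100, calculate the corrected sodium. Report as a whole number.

Corrected Na = measured Na + 2.4 · (glucose − 100)/100
= 127 + 2.4 · (616 − 100)/100
= 127 + 12.4
= 139.4 mmol/L

139 mmol/L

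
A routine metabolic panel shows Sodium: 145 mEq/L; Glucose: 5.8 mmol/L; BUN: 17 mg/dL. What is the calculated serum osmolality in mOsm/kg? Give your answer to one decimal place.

Calculated osmolality = 2·Na + glucose + BUN/2.8
= 2·145 + 5.8 + 17/2.8
= 290 + 5.80 + 6.07
= 301.87 mOsm/kg

301.9 mOsm/kg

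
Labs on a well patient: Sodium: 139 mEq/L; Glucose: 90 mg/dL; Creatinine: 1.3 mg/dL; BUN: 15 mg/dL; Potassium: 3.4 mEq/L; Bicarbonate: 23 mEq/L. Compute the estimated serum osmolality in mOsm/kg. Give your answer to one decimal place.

288.4 mOsm/kg

Calculated osmolality = 2·Na + glucose/18 + BUN/2.8
= 2·139 + 90/18 + 15/2.8
= 278 + 5 + 5.36
= 288.36 mOsm/kg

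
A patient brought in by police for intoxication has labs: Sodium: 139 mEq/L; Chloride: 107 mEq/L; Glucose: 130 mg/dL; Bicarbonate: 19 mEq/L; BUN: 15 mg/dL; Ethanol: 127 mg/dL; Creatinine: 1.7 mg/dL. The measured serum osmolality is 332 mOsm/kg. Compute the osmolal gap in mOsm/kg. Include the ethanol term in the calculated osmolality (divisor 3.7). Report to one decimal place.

Calculated osmolality = 2·Na + glucose/18 + BUN/2.8 + ethanol/3.7
= 2·139 + 130/18 + 15/2.8 + 127/3.7
= 278 + 7.22 + 5.36 + 34.32
= 324.9 mOsm/kg ≈ 324.9 mOsm/kg
Osmolar gap = measured − calculated = 332 − 324.9 = 7.1 mOsm/kg

7.1 mOsm/kg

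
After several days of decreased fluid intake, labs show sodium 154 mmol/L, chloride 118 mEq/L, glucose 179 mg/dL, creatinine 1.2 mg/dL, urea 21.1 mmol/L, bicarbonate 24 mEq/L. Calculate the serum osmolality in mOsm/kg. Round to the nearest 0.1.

Calculated osmolality = 2·Na + glucose/18 + urea
= 2·154 + 179/18 + 21.1
= 308 + 9.94 + 21.10
= 339.04 mOsm/kg

339.0 mOsm/kg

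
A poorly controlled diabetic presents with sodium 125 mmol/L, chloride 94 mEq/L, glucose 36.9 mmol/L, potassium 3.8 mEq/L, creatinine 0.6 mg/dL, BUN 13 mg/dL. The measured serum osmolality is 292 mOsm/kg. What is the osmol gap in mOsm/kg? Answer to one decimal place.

0.5 mOsm/kg

Calculated osmolality = 2·Na + glucose + BUN/2.8
= 2·125 + 36.9 + 13/2.8
= 250 + 36.90 + 4.64
= 291.54 mOsm/kg ≈ 291.5 mOsm/kg
Osmolar gap = measured − calculated = 292 − 291.5 = 0.5 mOsm/kg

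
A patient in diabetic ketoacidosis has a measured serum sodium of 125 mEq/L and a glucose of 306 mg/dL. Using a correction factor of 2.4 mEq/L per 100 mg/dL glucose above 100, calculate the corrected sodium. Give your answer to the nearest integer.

130 mEq/L

Corrected Na = measured Na + 2.4 · (glucose − 100)/100
= 125 + 2.4 · (306 − 100)/100
= 125 + 4.9
= 129.9 mEq/L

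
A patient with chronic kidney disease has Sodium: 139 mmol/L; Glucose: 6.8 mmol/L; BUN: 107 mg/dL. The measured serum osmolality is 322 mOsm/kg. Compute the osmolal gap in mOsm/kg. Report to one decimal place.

-1.0 mOsm/kg

Calculated osmolality = 2·Na + glucose + BUN/2.8
= 2·139 + 6.8 + 107/2.8
= 278 + 6.80 + 38.21
= 323.01 mOsm/kg ≈ 323.0 mOsm/kg
Osmolar gap = measured − calculated = 322 − 323.0 = -1.0 mOsm/kg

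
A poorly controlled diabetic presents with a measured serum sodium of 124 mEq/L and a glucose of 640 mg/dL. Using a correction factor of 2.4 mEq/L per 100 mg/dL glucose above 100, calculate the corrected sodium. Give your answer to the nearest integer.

Corrected Na = measured Na + 2.4 · (glucose − 100)/100
= 124 + 2.4 · (640 − 100)/100
= 124 + 13
= 137 mEq/L

137 mEq/L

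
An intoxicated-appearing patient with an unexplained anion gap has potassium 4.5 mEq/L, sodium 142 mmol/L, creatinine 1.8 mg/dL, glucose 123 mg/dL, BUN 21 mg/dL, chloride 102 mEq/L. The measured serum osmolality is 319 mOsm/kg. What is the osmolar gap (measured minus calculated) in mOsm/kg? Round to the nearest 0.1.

20.7 mOsm/kg

Calculated osmolality = 2·Na + glucose/18 + BUN/2.8
= 2·142 + 123/18 + 21/2.8
= 284 + 6.83 + 7.50
= 298.33 mOsm/kg ≈ 298.3 mOsm/kg
Osmolar gap = measured − calculated = 319 − 298.3 = 20.7 mOsm/kg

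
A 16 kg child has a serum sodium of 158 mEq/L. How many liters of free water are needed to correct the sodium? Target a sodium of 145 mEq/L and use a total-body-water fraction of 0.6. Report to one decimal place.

0.9 L

TBW = 0.6 · 16 = 9.6 L
Free water deficit = TBW · (Na/145 − 1)
= 9.6 · (158/145 − 1)
= 9.6 · 0.0897
= 0.86 L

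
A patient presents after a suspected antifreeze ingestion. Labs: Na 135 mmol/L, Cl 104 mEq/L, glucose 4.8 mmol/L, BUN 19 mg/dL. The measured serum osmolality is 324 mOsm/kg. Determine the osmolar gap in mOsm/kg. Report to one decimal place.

42.4 mOsm/kg

Calculated osmolality = 2·Na + glucose + BUN/2.8
= 2·135 + 4.8 + 19/2.8
= 270 + 4.80 + 6.79
= 281.59 mOsm/kg ≈ 281.6 mOsm/kg
Osmolar gap = measured − calculated = 324 − 281.6 = 42.4 mOsm/kg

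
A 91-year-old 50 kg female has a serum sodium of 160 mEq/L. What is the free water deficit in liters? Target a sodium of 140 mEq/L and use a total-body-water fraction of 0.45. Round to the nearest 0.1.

3.2 L

TBW = 0.45 · 50 = 22.5 L
Free water deficit = TBW · (Na/140 − 1)
= 22.5 · (160/140 − 1)
= 22.5 · 0.1429
= 3.22 L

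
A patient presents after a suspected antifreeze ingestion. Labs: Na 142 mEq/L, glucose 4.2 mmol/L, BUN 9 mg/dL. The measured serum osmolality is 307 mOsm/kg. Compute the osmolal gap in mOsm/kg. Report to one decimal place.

Calculated osmolality = 2·Na + glucose + BUN/2.8
= 2·142 + 4.2 + 9/2.8
= 284 + 4.20 + 3.21
= 291.41 mOsm/kg ≈ 291.4 mOsm/kg
Osmolar gap = measured − calculated = 307 − 291.4 = 15.6 mOsm/kg

15.6 mOsm/kg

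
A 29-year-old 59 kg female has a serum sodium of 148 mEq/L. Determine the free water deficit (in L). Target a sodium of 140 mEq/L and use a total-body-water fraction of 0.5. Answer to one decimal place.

TBW = 0.5 · 59 = 29.5 L
Free water deficit = TBW · (Na/140 − 1)
= 29.5 · (148/140 − 1)
= 29.5 · 0.0571
= 1.68 L

1.7 L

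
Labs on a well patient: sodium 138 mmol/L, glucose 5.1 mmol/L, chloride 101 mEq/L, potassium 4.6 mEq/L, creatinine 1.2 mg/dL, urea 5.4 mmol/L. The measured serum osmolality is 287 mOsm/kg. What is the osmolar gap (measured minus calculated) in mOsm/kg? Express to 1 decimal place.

Calculated osmolality = 2·Na + glucose + urea
= 2·138 + 5.1 + 5.4
= 276 + 5.10 + 5.40
= 286.5 mOsm/kg ≈ 286.5 mOsm/kg
Osmolar gap = measured − calculated = 287 − 286.5 = 0.5 mOsm/kg

0.5 mOsm/kg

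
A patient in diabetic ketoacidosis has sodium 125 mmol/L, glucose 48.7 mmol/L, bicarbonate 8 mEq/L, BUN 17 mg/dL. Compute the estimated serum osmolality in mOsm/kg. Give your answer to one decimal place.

304.8 mOsm/kg

Calculated osmolality = 2·Na + glucose + BUN/2.8
= 2·125 + 48.7 + 17/2.8
= 250 + 48.70 + 6.07
= 304.77 mOsm/kg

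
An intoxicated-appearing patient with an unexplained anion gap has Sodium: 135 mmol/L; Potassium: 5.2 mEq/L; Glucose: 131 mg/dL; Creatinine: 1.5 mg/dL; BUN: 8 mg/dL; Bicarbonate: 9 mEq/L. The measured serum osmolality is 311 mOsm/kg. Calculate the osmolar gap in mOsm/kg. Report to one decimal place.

Calculated osmolality = 2·Na + glucose/18 + BUN/2.8
= 2·135 + 131/18 + 8/2.8
= 270 + 7.28 + 2.86
= 280.14 mOsm/kg ≈ 280.1 mOsm/kg
Osmolar gap = measured − calculated = 311 − 280.1 = 30.9 mOsm/kg

30.9 mOsm/kg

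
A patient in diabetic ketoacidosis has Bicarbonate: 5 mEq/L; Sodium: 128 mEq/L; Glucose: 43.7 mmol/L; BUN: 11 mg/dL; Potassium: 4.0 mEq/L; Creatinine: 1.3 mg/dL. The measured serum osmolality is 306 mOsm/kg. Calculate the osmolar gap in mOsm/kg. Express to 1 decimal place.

Calculated osmolality = 2·Na + glucose + BUN/2.8
= 2·128 + 43.7 + 11/2.8
= 256 + 43.70 + 3.93
= 303.63 mOsm/kg ≈ 303.6 mOsm/kg
Osmolar gap = measured − calculated = 306 − 303.6 = 2.4 mOsm/kg

2.4 mOsm/kg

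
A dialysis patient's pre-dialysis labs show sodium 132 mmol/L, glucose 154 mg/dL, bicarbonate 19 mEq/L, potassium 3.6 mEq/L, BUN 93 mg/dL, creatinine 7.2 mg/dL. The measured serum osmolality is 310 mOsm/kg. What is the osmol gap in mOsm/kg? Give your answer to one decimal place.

4.2 mOsm/kg

Calculated osmolality = 2·Na + glucose/18 + BUN/2.8
= 2·132 + 154/18 + 93/2.8
= 264 + 8.56 + 33.21
= 305.77 mOsm/kg ≈ 305.8 mOsm/kg
Osmolar gap = measured − calculated = 310 − 305.8 = 4.2 mOsm/kg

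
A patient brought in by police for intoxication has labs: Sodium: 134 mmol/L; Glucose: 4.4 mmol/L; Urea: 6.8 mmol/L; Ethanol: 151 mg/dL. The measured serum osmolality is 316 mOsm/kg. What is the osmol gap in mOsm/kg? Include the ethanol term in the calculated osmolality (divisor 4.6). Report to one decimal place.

4.0 mOsm/kg

Calculated osmolality = 2·Na + glucose + urea + ethanol/4.6
= 2·134 + 4.4 + 6.8 + 151/4.6
= 268 + 4.40 + 6.80 + 32.83
= 312.03 mOsm/kg ≈ 312.0 mOsm/kg
Osmolar gap = measured − calculated = 316 − 312.0 = 4.0 mOsm/kg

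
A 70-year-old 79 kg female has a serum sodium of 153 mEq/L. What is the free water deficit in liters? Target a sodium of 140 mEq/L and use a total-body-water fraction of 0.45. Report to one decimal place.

TBW = 0.45 · 79 = 35.55 L
Free water deficit = TBW · (Na/140 − 1)
= 35.55 · (153/140 − 1)
= 35.55 · 0.0929
= 3.3 L

3.3 L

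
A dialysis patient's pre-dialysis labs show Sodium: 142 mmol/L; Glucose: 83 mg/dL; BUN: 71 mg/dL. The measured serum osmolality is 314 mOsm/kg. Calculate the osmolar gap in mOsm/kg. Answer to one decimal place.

0.0 mOsm/kg

Calculated osmolality = 2·Na + glucose/18 + BUN/2.8
= 2·142 + 83/18 + 71/2.8
= 284 + 4.61 + 25.36
= 313.97 mOsm/kg ≈ 314.0 mOsm/kg
Osmolar gap = measured − calculated = 314 − 314.0 = 0.0 mOsm/kg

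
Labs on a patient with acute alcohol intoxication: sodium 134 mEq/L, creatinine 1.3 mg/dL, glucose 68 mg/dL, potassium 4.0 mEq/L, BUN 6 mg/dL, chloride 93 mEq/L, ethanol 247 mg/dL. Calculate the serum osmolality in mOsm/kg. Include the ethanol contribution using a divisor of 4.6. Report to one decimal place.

Calculated osmolality = 2·Na + glucose/18 + BUN/2.8 + ethanol/4.6
= 2·134 + 68/18 + 6/2.8 + 247/4.6
= 268 + 3.78 + 2.14 + 53.70
= 327.62 mOsm/kg

327.6 mOsm/kg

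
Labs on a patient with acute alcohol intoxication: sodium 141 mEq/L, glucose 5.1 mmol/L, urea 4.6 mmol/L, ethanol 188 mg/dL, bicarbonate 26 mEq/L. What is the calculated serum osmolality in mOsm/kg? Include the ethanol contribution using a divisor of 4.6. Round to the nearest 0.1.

Calculated osmolality = 2·Na + glucose + urea + ethanol/4.6
= 2·141 + 5.1 + 4.6 + 188/4.6
= 282 + 5.10 + 4.60 + 40.87
= 332.57 mOsm/kg

332.6 mOsm/kg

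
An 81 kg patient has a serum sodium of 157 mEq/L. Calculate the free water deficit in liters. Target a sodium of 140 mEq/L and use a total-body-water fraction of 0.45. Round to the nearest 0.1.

4.4 L

TBW = 0.45 · 81 = 36.45 L
Free water deficit = TBW · (Na/140 − 1)
= 36.45 · (157/140 − 1)
= 36.45 · 0.1214
= 4.43 L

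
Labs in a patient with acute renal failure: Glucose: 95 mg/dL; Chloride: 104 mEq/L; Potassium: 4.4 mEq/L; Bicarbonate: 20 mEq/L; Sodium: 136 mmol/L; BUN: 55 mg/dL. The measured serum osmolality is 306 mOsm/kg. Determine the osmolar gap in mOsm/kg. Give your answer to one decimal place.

Calculated osmolality = 2·Na + glucose/18 + BUN/2.8
= 2·136 + 95/18 + 55/2.8
= 272 + 5.28 + 19.64
= 296.92 mOsm/kg ≈ 296.9 mOsm/kg
Osmolar gap = measured − calculated = 306 − 296.9 = 9.1 mOsm/kg

9.1 mOsm/kg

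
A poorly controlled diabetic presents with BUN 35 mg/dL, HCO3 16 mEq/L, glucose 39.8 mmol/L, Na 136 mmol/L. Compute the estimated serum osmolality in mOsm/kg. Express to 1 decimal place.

Calculated osmolality = 2·Na + glucose + BUN/2.8
= 2·136 + 39.8 + 35/2.8
= 272 + 39.80 + 12.50
= 324.3 mOsm/kg

324.3 mOsm/kg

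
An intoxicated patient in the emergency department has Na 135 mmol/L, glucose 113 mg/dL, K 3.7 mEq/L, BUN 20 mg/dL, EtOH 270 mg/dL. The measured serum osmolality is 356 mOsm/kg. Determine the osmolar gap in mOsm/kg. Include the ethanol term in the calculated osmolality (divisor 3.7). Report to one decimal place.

Calculated osmolality = 2·Na + glucose/18 + BUN/2.8 + ethanol/3.7
= 2·135 + 113/18 + 20/2.8 + 270/3.7
= 270 + 6.28 + 7.14 + 72.97
= 356.39 mOsm/kg ≈ 356.4 mOsm/kg
Osmolar gap = measured − calculated = 356 − 356.4 = -0.4 mOsm/kg

-0.4 mOsm/kg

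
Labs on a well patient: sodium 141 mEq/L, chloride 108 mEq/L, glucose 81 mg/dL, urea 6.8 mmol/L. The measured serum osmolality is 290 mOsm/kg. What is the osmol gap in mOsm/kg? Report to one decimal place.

Calculated osmolality = 2·Na + glucose/18 + urea
= 2·141 + 81/18 + 6.8
= 282 + 4.50 + 6.80
= 293.3 mOsm/kg ≈ 293.3 mOsm/kg
Osmolar gap = measured − calculated = 290 − 293.3 = -3.3 mOsm/kg

-3.3 mOsm/kg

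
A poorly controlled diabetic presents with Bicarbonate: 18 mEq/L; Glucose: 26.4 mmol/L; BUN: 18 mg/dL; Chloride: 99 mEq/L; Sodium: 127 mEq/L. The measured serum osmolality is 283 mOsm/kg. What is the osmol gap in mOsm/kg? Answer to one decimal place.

-3.8 mOsm/kg

Calculated osmolality = 2·Na + glucose + BUN/2.8
= 2·127 + 26.4 + 18/2.8
= 254 + 26.40 + 6.43
= 286.83 mOsm/kg ≈ 286.8 mOsm/kg
Osmolar gap = measured − calculated = 283 − 286.8 = -3.8 mOsm/kg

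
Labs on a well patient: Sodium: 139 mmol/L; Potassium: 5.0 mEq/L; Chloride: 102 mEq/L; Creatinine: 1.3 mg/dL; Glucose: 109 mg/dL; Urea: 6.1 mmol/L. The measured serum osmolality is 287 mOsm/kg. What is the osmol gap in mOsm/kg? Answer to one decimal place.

Calculated osmolality = 2·Na + glucose/18 + urea
= 2·139 + 109/18 + 6.1
= 278 + 6.06 + 6.10
= 290.16 mOsm/kg ≈ 290.2 mOsm/kg
Osmolar gap = measured − calculated = 287 − 290.2 = -3.2 mOsm/kg

-3.2 mOsm/kg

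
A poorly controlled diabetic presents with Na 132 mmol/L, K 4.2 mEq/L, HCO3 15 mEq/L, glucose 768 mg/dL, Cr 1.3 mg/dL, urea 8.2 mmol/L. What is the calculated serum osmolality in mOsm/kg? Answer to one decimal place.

Calculated osmolality = 2·Na + glucose/18 + urea
= 2·132 + 768/18 + 8.2
= 264 + 42.67 + 8.20
= 314.87 mOsm/kg

314.9 mOsm/kg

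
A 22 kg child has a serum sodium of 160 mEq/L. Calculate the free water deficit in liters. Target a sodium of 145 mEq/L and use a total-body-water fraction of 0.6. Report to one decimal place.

1.4 L

TBW = 0.6 · 22 = 13.2 L
Free water deficit = TBW · (Na/145 − 1)
= 13.2 · (160/145 − 1)
= 13.2 · 0.1034
= 1.36 L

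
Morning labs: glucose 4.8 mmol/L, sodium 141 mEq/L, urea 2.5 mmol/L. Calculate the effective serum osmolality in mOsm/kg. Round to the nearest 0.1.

286.8 mOsm/kg

Effective osmolality excludes urea (freely permeant across cell membranes):
2·Na + glucose
= 2·141 + 4.8
= 282 + 4.8
= 286.8 mOsm/kg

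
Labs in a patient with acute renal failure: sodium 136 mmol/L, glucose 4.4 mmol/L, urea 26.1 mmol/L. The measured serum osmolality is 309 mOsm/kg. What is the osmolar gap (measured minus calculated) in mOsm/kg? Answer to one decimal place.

6.5 mOsm/kg

Calculated osmolality = 2·Na + glucose + urea
= 2·136 + 4.4 + 26.1
= 272 + 4.40 + 26.10
= 302.5 mOsm/kg ≈ 302.5 mOsm/kg
Osmolar gap = measured − calculated = 309 − 302.5 = 6.5 mOsm/kg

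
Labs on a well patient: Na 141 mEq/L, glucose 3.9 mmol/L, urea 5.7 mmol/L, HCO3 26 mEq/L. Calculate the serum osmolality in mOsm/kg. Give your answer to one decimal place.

291.6 mOsm/kg

Calculated osmolality = 2·Na + glucose + urea
= 2·141 + 3.9 + 5.7
= 282 + 3.90 + 5.70
= 291.6 mOsm/kg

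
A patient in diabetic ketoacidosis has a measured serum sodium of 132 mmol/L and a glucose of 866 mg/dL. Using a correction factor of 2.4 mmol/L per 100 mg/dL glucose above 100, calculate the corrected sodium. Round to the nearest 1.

Corrected Na = measured Na + 2.4 · (glucose − 100)/100
= 132 + 2.4 · (866 − 100)/100
= 132 + 18.4
= 150.4 mmol/L

150 mmol/L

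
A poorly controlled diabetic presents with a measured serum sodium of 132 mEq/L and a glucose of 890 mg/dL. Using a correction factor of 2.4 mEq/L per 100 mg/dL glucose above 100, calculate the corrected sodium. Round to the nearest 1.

Corrected Na = measured Na + 2.4 · (glucose − 100)/100
= 132 + 2.4 · (890 − 100)/100
= 132 + 19
= 151 mEq/L

151 mEq/L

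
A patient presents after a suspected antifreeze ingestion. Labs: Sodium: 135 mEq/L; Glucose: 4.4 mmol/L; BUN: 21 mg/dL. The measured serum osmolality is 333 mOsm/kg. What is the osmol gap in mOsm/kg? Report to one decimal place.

Calculated osmolality = 2·Na + glucose + BUN/2.8
= 2·135 + 4.4 + 21/2.8
= 270 + 4.40 + 7.50
= 281.9 mOsm/kg ≈ 281.9 mOsm/kg
Osmolar gap = measured − calculated = 333 − 281.9 = 51.1 mOsm/kg

51.1 mOsm/kg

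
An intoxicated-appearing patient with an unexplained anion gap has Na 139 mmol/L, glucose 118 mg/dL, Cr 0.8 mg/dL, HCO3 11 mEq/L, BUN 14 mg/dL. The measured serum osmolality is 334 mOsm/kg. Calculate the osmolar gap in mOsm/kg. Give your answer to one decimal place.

Calculated osmolality = 2·Na + glucose/18 + BUN/2.8
= 2·139 + 118/18 + 14/2.8
= 278 + 6.56 + 5
= 289.56 mOsm/kg ≈ 289.6 mOsm/kg
Osmolar gap = measured − calculated = 334 − 289.6 = 44.4 mOsm/kg

44.4 mOsm/kg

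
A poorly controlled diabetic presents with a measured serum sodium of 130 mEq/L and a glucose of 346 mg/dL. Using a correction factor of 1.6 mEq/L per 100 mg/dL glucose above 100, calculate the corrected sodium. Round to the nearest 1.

134 mEq/L

Corrected Na = measured Na + 1.6 · (glucose − 100)/100
= 130 + 1.6 · (346 − 100)/100
= 130 + 3.9
= 133.9 mEq/L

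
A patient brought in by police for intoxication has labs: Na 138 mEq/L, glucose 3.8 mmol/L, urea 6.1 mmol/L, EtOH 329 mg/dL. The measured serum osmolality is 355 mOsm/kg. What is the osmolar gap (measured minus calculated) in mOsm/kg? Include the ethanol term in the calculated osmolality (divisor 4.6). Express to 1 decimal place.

-2.4 mOsm/kg

Calculated osmolality = 2·Na + glucose + urea + ethanol/4.6
= 2·138 + 3.8 + 6.1 + 329/4.6
= 276 + 3.80 + 6.10 + 71.52
= 357.42 mOsm/kg ≈ 357.4 mOsm/kg
Osmolar gap = measured − calculated = 355 − 357.4 = -2.4 mOsm/kg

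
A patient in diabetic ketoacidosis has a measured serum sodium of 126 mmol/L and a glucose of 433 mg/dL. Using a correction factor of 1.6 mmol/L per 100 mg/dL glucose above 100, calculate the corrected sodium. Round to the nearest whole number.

131 mmol/L

Corrected Na = measured Na + 1.6 · (glucose − 100)/100
= 126 + 1.6 · (433 − 100)/100
= 126 + 5.3
= 131.3 mmol/L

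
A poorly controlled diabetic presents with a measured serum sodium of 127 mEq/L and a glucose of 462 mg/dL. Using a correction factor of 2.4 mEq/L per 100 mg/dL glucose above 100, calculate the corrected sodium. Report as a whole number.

Corrected Na = measured Na + 2.4 · (glucose − 100)/100
= 127 + 2.4 · (462 − 100)/100
= 127 + 8.7
= 135.7 mEq/L

136 mEq/L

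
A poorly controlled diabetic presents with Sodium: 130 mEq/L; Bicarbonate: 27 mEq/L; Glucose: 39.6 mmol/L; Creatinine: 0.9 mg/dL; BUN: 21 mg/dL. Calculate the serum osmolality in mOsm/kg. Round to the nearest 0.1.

Calculated osmolality = 2·Na + glucose + BUN/2.8
= 2·130 + 39.6 + 21/2.8
= 260 + 39.60 + 7.50
= 307.1 mOsm/kg

307.1 mOsm/kg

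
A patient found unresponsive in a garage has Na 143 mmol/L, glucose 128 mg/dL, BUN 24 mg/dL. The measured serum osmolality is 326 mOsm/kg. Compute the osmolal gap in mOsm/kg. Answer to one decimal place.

24.3 mOsm/kg

Calculated osmolality = 2·Na + glucose/18 + BUN/2.8
= 2·143 + 128/18 + 24/2.8
= 286 + 7.11 + 8.57
= 301.68 mOsm/kg ≈ 301.7 mOsm/kg
Osmolar gap = measured − calculated = 326 − 301.7 = 24.3 mOsm/kg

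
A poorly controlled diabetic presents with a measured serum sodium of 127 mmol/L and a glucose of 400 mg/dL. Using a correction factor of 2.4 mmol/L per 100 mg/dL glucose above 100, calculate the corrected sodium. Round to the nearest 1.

Corrected Na = measured Na + 2.4 · (glucose − 100)/100
= 127 + 2.4 · (400 − 100)/100
= 127 + 7.2
= 134.2 mmol/L

134 mmol/L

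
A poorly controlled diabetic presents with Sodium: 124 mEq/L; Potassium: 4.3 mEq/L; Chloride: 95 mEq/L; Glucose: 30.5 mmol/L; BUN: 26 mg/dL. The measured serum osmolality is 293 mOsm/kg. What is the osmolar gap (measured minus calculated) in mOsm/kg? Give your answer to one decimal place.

Calculated osmolality = 2·Na + glucose + BUN/2.8
= 2·124 + 30.5 + 26/2.8
= 248 + 30.50 + 9.29
= 287.79 mOsm/kg ≈ 287.8 mOsm/kg
Osmolar gap = measured − calculated = 293 − 287.8 = 5.2 mOsm/kg

5.2 mOsm/kg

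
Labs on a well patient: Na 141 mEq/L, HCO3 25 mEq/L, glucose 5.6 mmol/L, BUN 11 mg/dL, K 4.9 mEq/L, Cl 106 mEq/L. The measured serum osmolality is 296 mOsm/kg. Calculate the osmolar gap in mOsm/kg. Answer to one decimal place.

4.5 mOsm/kg

Calculated osmolality = 2·Na + glucose + BUN/2.8
= 2·141 + 5.6 + 11/2.8
= 282 + 5.60 + 3.93
= 291.53 mOsm/kg ≈ 291.5 mOsm/kg
Osmolar gap = measured − calculated = 296 − 291.5 = 4.5 mOsm/kg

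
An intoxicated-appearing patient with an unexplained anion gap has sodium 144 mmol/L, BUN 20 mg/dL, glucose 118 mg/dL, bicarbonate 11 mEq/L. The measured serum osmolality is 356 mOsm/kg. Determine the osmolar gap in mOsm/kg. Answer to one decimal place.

54.3 mOsm/kg

Calculated osmolality = 2·Na + glucose/18 + BUN/2.8
= 2·144 + 118/18 + 20/2.8
= 288 + 6.56 + 7.14
= 301.7 mOsm/kg ≈ 301.7 mOsm/kg
Osmolar gap = measured − calculated = 356 − 301.7 = 54.3 mOsm/kg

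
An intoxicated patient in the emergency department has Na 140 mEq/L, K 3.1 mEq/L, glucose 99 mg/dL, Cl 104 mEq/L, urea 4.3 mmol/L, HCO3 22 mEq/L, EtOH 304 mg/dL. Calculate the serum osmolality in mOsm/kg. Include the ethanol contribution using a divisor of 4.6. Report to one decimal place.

355.9 mOsm/kg

Calculated osmolality = 2·Na + glucose/18 + urea + ethanol/4.6
= 2·140 + 99/18 + 4.3 + 304/4.6
= 280 + 5.50 + 4.30 + 66.09
= 355.89 mOsm/kg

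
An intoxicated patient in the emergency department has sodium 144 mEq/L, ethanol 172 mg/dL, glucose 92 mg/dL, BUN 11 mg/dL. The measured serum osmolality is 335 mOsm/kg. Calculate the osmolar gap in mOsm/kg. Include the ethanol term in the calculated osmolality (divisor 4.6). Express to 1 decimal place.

0.6 mOsm/kg

Calculated osmolality = 2·Na + glucose/18 + BUN/2.8 + ethanol/4.6
= 2·144 + 92/18 + 11/2.8 + 172/4.6
= 288 + 5.11 + 3.93 + 37.39
= 334.43 mOsm/kg ≈ 334.4 mOsm/kg
Osmolar gap = measured − calculated = 335 − 334.4 = 0.6 mOsm/kg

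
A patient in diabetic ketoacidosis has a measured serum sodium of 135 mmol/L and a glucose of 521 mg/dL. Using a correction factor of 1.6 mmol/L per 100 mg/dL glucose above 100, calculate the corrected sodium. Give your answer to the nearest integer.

142 mmol/L

Corrected Na = measured Na + 1.6 · (glucose − 100)/100
= 135 + 1.6 · (521 − 100)/100
= 135 + 6.7
= 141.7 mmol/L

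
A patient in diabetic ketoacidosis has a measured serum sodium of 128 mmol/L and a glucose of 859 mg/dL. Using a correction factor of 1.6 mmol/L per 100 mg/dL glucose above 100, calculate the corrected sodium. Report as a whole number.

Corrected Na = measured Na + 1.6 · (glucose − 100)/100
= 128 + 1.6 · (859 − 100)/100
= 128 + 12.1
= 140.1 mmol/L

140 mmol/L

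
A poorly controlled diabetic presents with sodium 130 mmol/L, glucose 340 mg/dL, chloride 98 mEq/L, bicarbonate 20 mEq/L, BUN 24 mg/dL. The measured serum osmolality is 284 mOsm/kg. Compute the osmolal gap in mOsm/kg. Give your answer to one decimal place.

-3.5 mOsm/kg

Calculated osmolality = 2·Na + glucose/18 + BUN/2.8
= 2·130 + 340/18 + 24/2.8
= 260 + 18.89 + 8.57
= 287.46 mOsm/kg ≈ 287.5 mOsm/kg
Osmolar gap = measured − calculated = 284 − 287.5 = -3.5 mOsm/kg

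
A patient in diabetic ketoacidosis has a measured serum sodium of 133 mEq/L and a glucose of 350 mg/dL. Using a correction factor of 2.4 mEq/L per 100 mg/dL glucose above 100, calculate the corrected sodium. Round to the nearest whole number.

Corrected Na = measured Na + 2.4 · (glucose − 100)/100
= 133 + 2.4 · (350 − 100)/100
= 133 + 6
= 139 mEq/L

139 mEq/L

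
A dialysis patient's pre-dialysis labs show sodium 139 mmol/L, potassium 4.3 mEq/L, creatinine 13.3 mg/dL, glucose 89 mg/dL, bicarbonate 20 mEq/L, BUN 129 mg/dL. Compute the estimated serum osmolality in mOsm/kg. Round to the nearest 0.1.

Calculated osmolality = 2·Na + glucose/18 + BUN/2.8
= 2·139 + 89/18 + 129/2.8
= 278 + 4.94 + 46.07
= 329.01 mOsm/kg

329.0 mOsm/kg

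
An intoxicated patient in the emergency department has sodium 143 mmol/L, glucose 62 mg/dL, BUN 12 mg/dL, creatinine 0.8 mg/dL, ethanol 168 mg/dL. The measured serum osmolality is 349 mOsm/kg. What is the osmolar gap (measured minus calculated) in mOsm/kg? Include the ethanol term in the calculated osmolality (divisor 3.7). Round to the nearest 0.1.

9.9 mOsm/kg

Calculated osmolality = 2·Na + glucose/18 + BUN/2.8 + ethanol/3.7
= 2·143 + 62/18 + 12/2.8 + 168/3.7
= 286 + 3.44 + 4.29 + 45.41
= 339.14 mOsm/kg ≈ 339.1 mOsm/kg
Osmolar gap = measured − calculated = 349 − 339.1 = 9.9 mOsm/kg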